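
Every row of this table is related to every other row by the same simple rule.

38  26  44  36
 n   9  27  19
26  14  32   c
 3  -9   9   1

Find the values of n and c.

The difference between any two rows is the same in every column — this is an addition table with the headers hidden.
Row 2 minus row 1 is 9 − 26 = -17, so its entry in column 1 is 38 + (-17) = 21.
Row 3 minus row 1 is 14 − 26 = -12, so its entry in column 4 is 36 + (-12) = 24.

n = 21, c = 24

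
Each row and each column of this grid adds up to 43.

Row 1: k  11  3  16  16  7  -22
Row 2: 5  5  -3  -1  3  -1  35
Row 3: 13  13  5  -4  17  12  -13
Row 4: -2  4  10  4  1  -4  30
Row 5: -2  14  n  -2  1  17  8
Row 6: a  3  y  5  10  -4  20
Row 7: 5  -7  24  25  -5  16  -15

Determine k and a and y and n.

Row 5: -2 + 14 − 2 + 1 + 17 + 8 = 36, so its missing entry is 43 − 36 = 7.
Column 3: 3 − 3 + 5 + 10 + 7 + 24 = 46, so its missing entry is 43 − 46 = -3.
Row 6: 3 − 3 + 5 + 10 − 4 + 20 = 31, so its missing entry is 43 − 31 = 12.
Row 1: 11 + 3 + 16 + 16 + 7 − 22 = 31, so its missing entry is 43 − 31 = 12.

k = 12, a = 12, y = -3, n = 7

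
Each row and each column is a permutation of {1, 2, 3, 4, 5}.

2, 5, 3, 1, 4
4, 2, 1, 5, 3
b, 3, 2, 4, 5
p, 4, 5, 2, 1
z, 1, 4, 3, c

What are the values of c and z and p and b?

At (row 5, col 5): column 5 already has {1, 3, 4, 5}, so the value is 2.
For row 5, column 1: row 5 already has {1, 2, 3, 4}; that leaves 5.
At (row 3, col 1): row 3 already has {2, 3, 4, 5}, so the value is 1.
At (row 4, col 1): row 4 already has {1, 2, 4, 5}, so the value is 3.

c = 2, z = 5, p = 3, b = 1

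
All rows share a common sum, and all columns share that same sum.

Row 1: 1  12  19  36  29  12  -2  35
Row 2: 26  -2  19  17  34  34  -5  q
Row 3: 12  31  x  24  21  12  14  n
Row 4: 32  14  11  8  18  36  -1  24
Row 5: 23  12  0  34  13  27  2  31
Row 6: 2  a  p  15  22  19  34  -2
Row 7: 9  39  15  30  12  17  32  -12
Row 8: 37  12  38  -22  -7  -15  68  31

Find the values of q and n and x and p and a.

Rows 1 and 4 both sum to 142, so that's the common total.
The known cells in column 2 total 118, leaving 142 − 118 = 24 for the blank.
The known cells in row 2 total 123, leaving 142 − 123 = 19 for the blank.
The known cells in column 8 total 126, leaving 142 − 126 = 16 for the blank.
The known cells in row 3 total 130, leaving 142 − 130 = 12 for the blank.
The known cells in row 6 total 114, leaving 142 − 114 = 28 for the blank.

q = 19, n = 16, x = 12, p = 28, a = 24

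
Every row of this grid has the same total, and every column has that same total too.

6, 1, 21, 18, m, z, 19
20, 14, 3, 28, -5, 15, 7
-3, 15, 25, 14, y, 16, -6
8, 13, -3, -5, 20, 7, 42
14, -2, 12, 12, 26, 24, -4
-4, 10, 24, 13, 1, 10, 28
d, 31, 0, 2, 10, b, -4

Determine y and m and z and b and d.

y = 21, m = 9, z = 8, b = 2, d = 41

Rows 2 and 4 both sum to 82, so that's the common total.
Row 3: -3 + 15 + 25 + 14 + 16 − 6 = 61, so its missing entry is 82 − 61 = 21.
Column 5: -5 + 21 + 20 + 26 + 1 + 10 = 73, so its missing entry is 82 − 73 = 9.
Row 1: 6 + 1 + 21 + 18 + 9 + 19 = 74, so its missing entry is 82 − 74 = 8.
Column 6: 8 + 15 + 16 + 7 + 24 + 10 = 80, so its missing entry is 82 − 80 = 2.
Row 7: 31 + 0 + 2 + 10 + 2 − 4 = 41, so its missing entry is 82 − 41 = 41.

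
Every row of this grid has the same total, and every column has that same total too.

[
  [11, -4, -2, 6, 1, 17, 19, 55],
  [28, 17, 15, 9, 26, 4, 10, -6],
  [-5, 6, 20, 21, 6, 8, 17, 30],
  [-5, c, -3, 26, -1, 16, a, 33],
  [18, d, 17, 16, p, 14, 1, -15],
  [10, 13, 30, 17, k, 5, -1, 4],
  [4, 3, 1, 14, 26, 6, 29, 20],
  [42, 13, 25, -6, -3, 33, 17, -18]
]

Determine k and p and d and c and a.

k = 25, p = 23, d = 29, c = 26, a = 11

Rows 1 and 2 both sum to 103, so that's the common total.
The known cells in row 6 total 78, leaving 103 − 78 = 25 for the blank.
The known cells in column 5 total 80, leaving 103 − 80 = 23 for the blank.
The known cells in column 7 total 92, leaving 103 − 92 = 11 for the blank.
The known cells in row 4 total 77, leaving 103 − 77 = 26 for the blank.
The known cells in row 5 total 74, leaving 103 − 74 = 29 for the blank.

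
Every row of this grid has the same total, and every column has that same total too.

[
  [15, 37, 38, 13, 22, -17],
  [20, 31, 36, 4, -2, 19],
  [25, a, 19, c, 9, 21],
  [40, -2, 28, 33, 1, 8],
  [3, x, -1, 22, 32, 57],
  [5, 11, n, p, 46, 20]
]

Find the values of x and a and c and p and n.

Rows 1 and 2 both sum to 108, so that's the common total.
Row 5 has 3 − 1 + 22 + 32 + 57 = 113; the blank must be 108 − 113 = -5.
Column 2 has 37 + 31 − 2 − 5 + 11 = 72; the blank must be 108 − 72 = 36.
Row 3 has 25 + 36 + 19 + 9 + 21 = 110; the blank must be 108 − 110 = -2.
Column 4 has 13 + 4 − 2 + 33 + 22 = 70; the blank must be 108 − 70 = 38.
Row 6 has 5 + 11 + 38 + 46 + 20 = 120; the blank must be 108 − 120 = -12.

x = -5, a = 36, c = -2, p = 38, n = -12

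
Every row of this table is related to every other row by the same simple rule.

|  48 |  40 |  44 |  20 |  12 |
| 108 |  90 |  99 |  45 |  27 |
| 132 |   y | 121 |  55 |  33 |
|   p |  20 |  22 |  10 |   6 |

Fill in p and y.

p = 24, y = 110

Each row is a constant multiple of every other row — this is a multiplication table with the headers hidden.
Row 4 is 6/12 = 1/2 times row 1, so its entry in column 1 is 48 × 1/2 = 24.
Row 3 is 33/12 = 11/4 times row 1, so its entry in column 2 is 40 × 11/4 = 110.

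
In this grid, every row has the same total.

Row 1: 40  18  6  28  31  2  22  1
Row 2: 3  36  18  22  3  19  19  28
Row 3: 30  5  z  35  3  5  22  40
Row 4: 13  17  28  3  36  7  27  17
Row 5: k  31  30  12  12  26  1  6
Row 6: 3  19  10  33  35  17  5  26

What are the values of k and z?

k = 30, z = 8

Row 1 sums to 148 and so does row 2; that's the common total.
In row 5 the known cells total 118, leaving 148 − 118 = 30.
In row 3 the known cells total 140, leaving 148 − 140 = 8.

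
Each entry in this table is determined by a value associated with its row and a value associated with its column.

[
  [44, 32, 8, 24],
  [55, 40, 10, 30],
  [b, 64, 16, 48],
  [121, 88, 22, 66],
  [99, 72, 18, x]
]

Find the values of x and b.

x = 54, b = 88

Each row is a constant multiple of every other row — this is a multiplication table with the headers hidden.
Row 5 is 18/8 = 9/4 times row 1, so its entry in column 4 is 24 × 9/4 = 54.
Row 3 is 16/8 = 2/1 times row 1, so its entry in column 1 is 44 × 2/1 = 88.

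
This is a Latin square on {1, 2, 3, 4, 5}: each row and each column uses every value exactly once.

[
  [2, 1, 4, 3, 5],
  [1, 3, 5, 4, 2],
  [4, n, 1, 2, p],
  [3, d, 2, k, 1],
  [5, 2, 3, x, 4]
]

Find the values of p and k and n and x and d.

p = 3, k = 5, n = 5, x = 1, d = 4

At (row 3, col 5): column 5 already has {1, 2, 4, 5}, so the value is 3.
Cell (3,2): row 3 already has {1, 2, 3, 4} → 5.
Cell (5,4): row 5 already has {2, 3, 4, 5} → 1.
At (row 4, col 2): column 2 already has {1, 2, 3, 5}, so the value is 4.
At (row 4, col 4): row 4 already has {1, 2, 3, 4}, so the value is 5.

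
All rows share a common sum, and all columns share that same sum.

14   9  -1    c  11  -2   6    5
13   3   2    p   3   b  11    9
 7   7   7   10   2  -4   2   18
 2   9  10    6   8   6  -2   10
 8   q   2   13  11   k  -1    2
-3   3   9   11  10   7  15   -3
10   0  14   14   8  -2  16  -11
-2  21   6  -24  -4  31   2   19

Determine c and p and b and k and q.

c = 7, p = 12, b = -4, k = 17, q = -3

Rows 3 and 4 both sum to 49, so that's the common total.
Column 2 has 9 + 3 + 7 + 9 + 3 + 0 + 21 = 52; the blank must be 49 − 52 = -3.
Row 1 has 14 + 9 − 1 + 11 − 2 + 6 + 5 = 42; the blank must be 49 − 42 = 7.
Row 5 has 8 − 3 + 2 + 13 + 11 − 1 + 2 = 32; the blank must be 49 − 32 = 17.
Column 6 has -2 − 4 + 6 + 17 + 7 − 2 + 31 = 53; the blank must be 49 − 53 = -4.
Row 2 has 13 + 3 + 2 + 3 − 4 + 11 + 9 = 37; the blank must be 49 − 37 = 12.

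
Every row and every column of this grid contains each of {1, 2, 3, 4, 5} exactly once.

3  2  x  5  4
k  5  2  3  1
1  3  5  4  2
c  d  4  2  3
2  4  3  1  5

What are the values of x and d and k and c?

x = 1, d = 1, k = 4, c = 5

At (row 4, col 2): column 2 already has {2, 3, 4, 5}, so the value is 1.
Cell (2,1): row 2 already has {1, 2, 3, 5} → 4.
For row 1, column 3: row 1 already has {2, 3, 4, 5}; that leaves 1.
Cell (4,1): row 4 already has {1, 2, 3, 4} → 5.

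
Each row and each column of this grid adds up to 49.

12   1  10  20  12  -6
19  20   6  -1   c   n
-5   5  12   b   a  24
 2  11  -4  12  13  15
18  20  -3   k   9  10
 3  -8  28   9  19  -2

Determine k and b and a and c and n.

k = -5, b = 14, a = -1, c = -3, n = 8

The known cells in column 6 total 41, leaving 49 − 41 = 8 for the blank.
The known cells in row 5 total 54, leaving 49 − 54 = -5 for the blank.
The known cells in row 2 total 52, leaving 49 − 52 = -3 for the blank.
The known cells in column 5 total 50, leaving 49 − 50 = -1 for the blank.
The known cells in row 3 total 35, leaving 49 − 35 = 14 for the blank.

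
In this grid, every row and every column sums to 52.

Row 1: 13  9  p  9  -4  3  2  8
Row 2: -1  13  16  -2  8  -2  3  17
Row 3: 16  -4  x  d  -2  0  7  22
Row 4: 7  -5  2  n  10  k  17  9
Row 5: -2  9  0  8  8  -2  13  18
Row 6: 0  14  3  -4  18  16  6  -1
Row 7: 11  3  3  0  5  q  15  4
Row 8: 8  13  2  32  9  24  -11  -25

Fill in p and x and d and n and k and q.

p = 12, x = 14, d = -1, n = 10, k = 2, q = 11

Row 7: 11 + 3 + 3 + 0 + 5 + 15 + 4 = 41, so its missing entry is 52 − 41 = 11.
Row 1: 13 + 9 + 9 − 4 + 3 + 2 + 8 = 40, so its missing entry is 52 − 40 = 12.
Column 3: 12 + 16 + 2 + 0 + 3 + 3 + 2 = 38, so its missing entry is 52 − 38 = 14.
Row 3: 16 − 4 + 14 − 2 + 0 + 7 + 22 = 53, so its missing entry is 52 − 53 = -1.
Column 4: 9 − 2 − 1 + 8 − 4 + 0 + 32 = 42, so its missing entry is 52 − 42 = 10.
Row 4: 7 − 5 + 2 + 10 + 10 + 17 + 9 = 50, so its missing entry is 52 − 50 = 2.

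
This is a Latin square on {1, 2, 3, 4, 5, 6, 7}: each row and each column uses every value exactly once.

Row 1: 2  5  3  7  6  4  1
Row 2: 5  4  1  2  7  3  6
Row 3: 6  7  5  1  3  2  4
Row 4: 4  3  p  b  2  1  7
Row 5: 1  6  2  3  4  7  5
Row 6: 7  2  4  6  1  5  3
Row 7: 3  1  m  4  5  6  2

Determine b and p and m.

b = 5, p = 6, m = 7

At (row 7, col 3): row 7 already has {1, 2, 3, 4, 5, 6}, so the value is 7.
Cell (4,4): column 4 already has {1, 2, 3, 4, 6, 7} → 5.
Cell (4,3): row 4 already has {1, 2, 3, 4, 5, 7} → 6.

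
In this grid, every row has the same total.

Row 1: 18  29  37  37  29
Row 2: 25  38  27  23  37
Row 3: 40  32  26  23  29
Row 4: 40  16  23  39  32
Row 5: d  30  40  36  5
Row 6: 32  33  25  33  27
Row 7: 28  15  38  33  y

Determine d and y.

d = 39, y = 36

Rows 1 and 3 both add up to 150, so every row sums to 150.
Row 5: 30 + 40 + 36 + 5 = 111, so the missing entry is 150 − 111 = 39.
Row 7: 28 + 15 + 38 + 33 = 114, so the missing entry is 150 − 114 = 36.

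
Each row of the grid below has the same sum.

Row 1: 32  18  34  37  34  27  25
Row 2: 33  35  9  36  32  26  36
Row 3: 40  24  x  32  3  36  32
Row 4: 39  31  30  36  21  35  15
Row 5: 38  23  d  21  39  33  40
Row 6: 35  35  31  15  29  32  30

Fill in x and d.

x = 40, d = 13

Row 4 sums to 207 and so does row 6; that's the common total.
In row 3 the known cells total 167, leaving 207 − 167 = 40.
In row 5 the known cells total 194, leaving 207 − 194 = 13.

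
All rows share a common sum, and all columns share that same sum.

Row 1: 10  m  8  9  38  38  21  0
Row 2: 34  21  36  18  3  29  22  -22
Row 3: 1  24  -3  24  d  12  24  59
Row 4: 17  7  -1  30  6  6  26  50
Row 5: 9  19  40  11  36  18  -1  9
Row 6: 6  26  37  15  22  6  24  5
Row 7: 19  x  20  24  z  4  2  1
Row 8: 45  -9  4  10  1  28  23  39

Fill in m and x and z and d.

m = 17, x = 36, z = 35, d = 0

Rows 2 and 4 both sum to 141, so that's the common total.
The known cells in row 1 total 124, leaving 141 − 124 = 17 for the blank.
The known cells in column 2 total 105, leaving 141 − 105 = 36 for the blank.
The known cells in row 3 total 141, leaving 141 − 141 = 0 for the blank.
The known cells in row 7 total 106, leaving 141 − 106 = 35 for the blank.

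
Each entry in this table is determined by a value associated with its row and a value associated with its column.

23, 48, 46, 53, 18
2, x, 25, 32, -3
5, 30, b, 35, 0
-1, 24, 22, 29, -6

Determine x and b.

x = 27, b = 28

The difference between any two rows is the same in every column — this is an addition table with the headers hidden.
Row 2 minus row 1 is 2 − 23 = -21, so its entry in column 2 is 48 + (-21) = 27.
Row 3 minus row 1 is 5 − 23 = -18, so its entry in column 3 is 46 + (-18) = 28.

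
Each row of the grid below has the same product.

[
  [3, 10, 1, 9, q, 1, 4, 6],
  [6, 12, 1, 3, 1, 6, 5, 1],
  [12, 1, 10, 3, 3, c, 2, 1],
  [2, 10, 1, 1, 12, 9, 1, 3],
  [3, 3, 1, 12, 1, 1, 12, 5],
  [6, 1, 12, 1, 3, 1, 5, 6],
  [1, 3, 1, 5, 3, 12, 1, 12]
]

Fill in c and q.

c = 3, q = 1

Rows 4 and 7 each multiply to 6480, so every row has product 6480.
Row 3: 12×1×10×3×3×2×1 = 2160, so the missing entry is 6480 ÷ 2160 = 3.
Row 1: 3×10×1×9×1×4×6 = 6480, so the missing entry is 6480 ÷ 6480 = 1.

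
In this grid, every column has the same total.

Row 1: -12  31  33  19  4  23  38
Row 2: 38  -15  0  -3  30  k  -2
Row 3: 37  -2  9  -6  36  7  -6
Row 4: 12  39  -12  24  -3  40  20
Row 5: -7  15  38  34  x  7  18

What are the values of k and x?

The complete columns each total 68.
Column 6 is missing 68 − 77 = -9 (since 23 + 7 + 40 + 7 = 77).
Column 5 is missing 68 − 67 = 1 (since 4 + 30 + 36 − 3 = 67).

k = -9, x = 1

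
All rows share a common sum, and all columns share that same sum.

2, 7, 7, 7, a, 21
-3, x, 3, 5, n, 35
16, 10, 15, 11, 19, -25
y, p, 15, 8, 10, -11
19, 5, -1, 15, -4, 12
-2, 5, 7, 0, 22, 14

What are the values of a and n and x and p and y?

Rows 3 and 5 both sum to 46, so that's the common total.
Row 1 has 2 + 7 + 7 + 7 + 21 = 44; the blank must be 46 − 44 = 2.
Column 5 has 2 + 19 + 10 − 4 + 22 = 49; the blank must be 46 − 49 = -3.
Row 2 has -3 + 3 + 5 − 3 + 35 = 37; the blank must be 46 − 37 = 9.
Column 2 has 7 + 9 + 10 + 5 + 5 = 36; the blank must be 46 − 36 = 10.
Row 4 has 10 + 15 + 8 + 10 − 11 = 32; the blank must be 46 − 32 = 14.

a = 2, n = -3, x = 9, p = 10, y = 14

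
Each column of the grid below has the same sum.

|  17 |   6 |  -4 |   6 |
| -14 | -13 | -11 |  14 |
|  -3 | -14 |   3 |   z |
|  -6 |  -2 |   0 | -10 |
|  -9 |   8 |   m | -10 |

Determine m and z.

m = -3, z = -15

Column 1 sums to -15 and so does column 2; that's the common total.
In column 3 the known cells total -12, leaving -15 − (-12) = -3.
In column 4 the known cells total 0, leaving -15 − 0 = -15.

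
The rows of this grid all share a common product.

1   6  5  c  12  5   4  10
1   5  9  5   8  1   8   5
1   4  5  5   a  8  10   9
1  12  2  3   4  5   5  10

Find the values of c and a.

Rows 2 and 4 each multiply to 72000, so every row has product 72000.
Row 1: 1×6×5×12×5×4×10 = 72000, so the missing entry is 72000 ÷ 72000 = 1.
Row 3: 1×4×5×5×8×10×9 = 72000, so the missing entry is 72000 ÷ 72000 = 1.

c = 1, a = 1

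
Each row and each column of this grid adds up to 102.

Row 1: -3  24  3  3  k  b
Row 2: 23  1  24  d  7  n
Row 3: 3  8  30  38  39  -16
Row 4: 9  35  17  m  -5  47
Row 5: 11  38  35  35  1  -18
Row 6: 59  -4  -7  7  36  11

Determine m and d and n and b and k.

Column 5 has 7 + 39 − 5 + 1 + 36 = 78; the blank must be 102 − 78 = 24.
Row 4 has 9 + 35 + 17 − 5 + 47 = 103; the blank must be 102 − 103 = -1.
Row 1 has -3 + 24 + 3 + 3 + 24 = 51; the blank must be 102 − 51 = 51.
Column 6 has 51 − 16 + 47 − 18 + 11 = 75; the blank must be 102 − 75 = 27.
Row 2 has 23 + 1 + 24 + 7 + 27 = 82; the blank must be 102 − 82 = 20.

m = -1, d = 20, n = 27, b = 51, k = 24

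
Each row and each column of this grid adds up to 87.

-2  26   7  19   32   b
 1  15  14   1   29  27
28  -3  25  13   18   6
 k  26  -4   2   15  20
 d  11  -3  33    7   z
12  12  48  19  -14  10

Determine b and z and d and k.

b = 5, z = 19, d = 20, k = 28

Row 1 has -2 + 26 + 7 + 19 + 32 = 82; the blank must be 87 − 82 = 5.
Column 6 has 5 + 27 + 6 + 20 + 10 = 68; the blank must be 87 − 68 = 19.
Row 5 has 11 − 3 + 33 + 7 + 19 = 67; the blank must be 87 − 67 = 20.
Row 4 has 26 − 4 + 2 + 15 + 20 = 59; the blank must be 87 − 59 = 28.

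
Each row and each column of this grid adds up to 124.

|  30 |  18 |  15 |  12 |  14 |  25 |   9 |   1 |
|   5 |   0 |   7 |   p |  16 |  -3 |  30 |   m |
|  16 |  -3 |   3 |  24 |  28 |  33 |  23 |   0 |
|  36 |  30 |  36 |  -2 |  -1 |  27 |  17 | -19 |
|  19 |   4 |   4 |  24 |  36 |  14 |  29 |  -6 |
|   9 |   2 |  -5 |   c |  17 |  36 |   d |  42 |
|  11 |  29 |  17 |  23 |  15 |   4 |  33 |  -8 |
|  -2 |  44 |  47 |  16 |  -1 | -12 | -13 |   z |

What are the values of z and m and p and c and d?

Row 8: -2 + 44 + 47 + 16 − 1 − 12 − 13 = 79, so its missing entry is 124 − 79 = 45.
Column 8: 1 + 0 − 19 − 6 + 42 − 8 + 45 = 55, so its missing entry is 124 − 55 = 69.
Column 7: 9 + 30 + 23 + 17 + 29 + 33 − 13 = 128, so its missing entry is 124 − 128 = -4.
Row 6: 9 + 2 − 5 + 17 + 36 − 4 + 42 = 97, so its missing entry is 124 − 97 = 27.
Row 2: 5 + 0 + 7 + 16 − 3 + 30 + 69 = 124, so its missing entry is 124 − 124 = 0.

z = 45, m = 69, p = 0, c = 27, d = -4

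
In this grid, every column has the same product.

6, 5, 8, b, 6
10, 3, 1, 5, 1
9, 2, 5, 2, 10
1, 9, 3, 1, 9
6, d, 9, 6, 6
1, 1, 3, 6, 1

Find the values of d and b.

Columns 3 and 5 each multiply to 3240, so every column has product 3240.
Column 2: 5×3×2×9×1 = 270, so the missing entry is 3240 ÷ 270 = 12.
Column 4: 5×2×1×6×6 = 360, so the missing entry is 3240 ÷ 360 = 9.

d = 12, b = 9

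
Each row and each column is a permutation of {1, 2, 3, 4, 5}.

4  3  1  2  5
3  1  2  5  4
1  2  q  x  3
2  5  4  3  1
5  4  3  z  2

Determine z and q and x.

z = 1, q = 5, x = 4

For row 3, column 3: column 3 already has {1, 2, 3, 4}; that leaves 5.
For row 3, column 4: row 3 already has {1, 2, 3, 5}; that leaves 4.
At (row 5, col 4): row 5 already has {2, 3, 4, 5}, so the value is 1.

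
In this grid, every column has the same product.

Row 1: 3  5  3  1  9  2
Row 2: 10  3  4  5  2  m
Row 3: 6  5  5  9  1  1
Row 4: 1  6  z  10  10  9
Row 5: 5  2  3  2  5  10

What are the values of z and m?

Columns 1 and 4 each multiply to 900, so every column has product 900.
Column 3: 3×4×5×3 = 180, so the missing entry is 900 ÷ 180 = 5.
Column 6: 2×1×9×10 = 180, so the missing entry is 900 ÷ 180 = 5.

z = 5, m = 5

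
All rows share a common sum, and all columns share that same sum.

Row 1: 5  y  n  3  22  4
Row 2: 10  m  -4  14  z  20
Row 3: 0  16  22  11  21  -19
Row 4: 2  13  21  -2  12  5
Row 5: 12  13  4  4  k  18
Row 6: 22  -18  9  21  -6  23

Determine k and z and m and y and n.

k = 0, z = 2, m = 9, y = 18, n = -1

Rows 3 and 4 both sum to 51, so that's the common total.
Row 5: 12 + 13 + 4 + 4 + 18 = 51, so its missing entry is 51 − 51 = 0.
Column 5: 22 + 21 + 12 + 0 − 6 = 49, so its missing entry is 51 − 49 = 2.
Row 2: 10 − 4 + 14 + 2 + 20 = 42, so its missing entry is 51 − 42 = 9.
Column 2: 9 + 16 + 13 + 13 − 18 = 33, so its missing entry is 51 − 33 = 18.
Row 1: 5 + 18 + 3 + 22 + 4 = 52, so its missing entry is 51 − 52 = -1.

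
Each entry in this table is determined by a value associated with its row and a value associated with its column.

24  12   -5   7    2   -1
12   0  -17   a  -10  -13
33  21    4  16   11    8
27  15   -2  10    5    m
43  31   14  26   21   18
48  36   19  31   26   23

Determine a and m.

a = -5, m = 2

The difference between any two rows is the same in every column — this is an addition table with the headers hidden.
Row 2 minus row 1 is -10 − 2 = -12, so its entry in column 4 is 7 + (-12) = -5.
Row 4 minus row 1 is 5 − 2 = 3, so its entry in column 6 is -1 + 3 = 2.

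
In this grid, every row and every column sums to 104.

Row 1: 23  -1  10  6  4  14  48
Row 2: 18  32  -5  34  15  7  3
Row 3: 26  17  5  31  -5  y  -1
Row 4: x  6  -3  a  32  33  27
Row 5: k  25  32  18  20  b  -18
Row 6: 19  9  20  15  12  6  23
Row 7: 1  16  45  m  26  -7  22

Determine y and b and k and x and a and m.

y = 31, b = 20, k = 7, x = 10, a = -1, m = 1

The known cells in row 7 total 103, leaving 104 − 103 = 1 for the blank.
The known cells in column 4 total 105, leaving 104 − 105 = -1 for the blank.
The known cells in row 4 total 94, leaving 104 − 94 = 10 for the blank.
The known cells in column 1 total 97, leaving 104 − 97 = 7 for the blank.
The known cells in row 5 total 84, leaving 104 − 84 = 20 for the blank.
The known cells in row 3 total 73, leaving 104 − 73 = 31 for the blank.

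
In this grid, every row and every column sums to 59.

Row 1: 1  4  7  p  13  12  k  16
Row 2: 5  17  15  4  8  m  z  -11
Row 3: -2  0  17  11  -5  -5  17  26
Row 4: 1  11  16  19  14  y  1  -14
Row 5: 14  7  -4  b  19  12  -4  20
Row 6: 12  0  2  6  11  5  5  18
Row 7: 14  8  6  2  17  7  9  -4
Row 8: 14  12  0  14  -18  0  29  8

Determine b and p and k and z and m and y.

b = -5, p = 8, k = -2, z = 4, m = 17, y = 11

The known cells in row 5 total 64, leaving 59 − 64 = -5 for the blank.
The known cells in column 4 total 51, leaving 59 − 51 = 8 for the blank.
The known cells in row 1 total 61, leaving 59 − 61 = -2 for the blank.
The known cells in column 7 total 55, leaving 59 − 55 = 4 for the blank.
The known cells in row 2 total 42, leaving 59 − 42 = 17 for the blank.
The known cells in row 4 total 48, leaving 59 − 48 = 11 for the blank.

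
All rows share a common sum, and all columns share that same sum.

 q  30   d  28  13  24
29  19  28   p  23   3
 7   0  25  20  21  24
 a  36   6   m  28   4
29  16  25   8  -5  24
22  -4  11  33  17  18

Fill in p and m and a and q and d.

Rows 3 and 5 both sum to 97, so that's the common total.
Column 3 has 28 + 25 + 6 + 25 + 11 = 95; the blank must be 97 − 95 = 2.
Row 1 has 30 + 2 + 28 + 13 + 24 = 97; the blank must be 97 − 97 = 0.
Column 1 has 0 + 29 + 7 + 29 + 22 = 87; the blank must be 97 − 87 = 10.
Row 4 has 10 + 36 + 6 + 28 + 4 = 84; the blank must be 97 − 84 = 13.
Row 2 has 29 + 19 + 28 + 23 + 3 = 102; the blank must be 97 − 102 = -5.

p = -5, m = 13, a = 10, q = 0, d = 2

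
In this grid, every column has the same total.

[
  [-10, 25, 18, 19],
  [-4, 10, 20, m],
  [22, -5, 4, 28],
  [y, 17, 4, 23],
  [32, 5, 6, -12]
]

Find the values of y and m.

y = 12, m = -6

Columns 2 and 3 both add up to 52, so every column sums to 52.
Column 1: -10 − 4 + 22 + 32 = 40, so the missing entry is 52 − 40 = 12.
Column 4: 19 + 28 + 23 − 12 = 58, so the missing entry is 52 − 58 = -6.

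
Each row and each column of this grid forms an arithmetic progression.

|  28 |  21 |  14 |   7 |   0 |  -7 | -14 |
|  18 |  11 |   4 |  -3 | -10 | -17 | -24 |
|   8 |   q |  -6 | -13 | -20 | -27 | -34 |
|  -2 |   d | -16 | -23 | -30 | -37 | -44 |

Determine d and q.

Along each row the entries change by -7 per step; down each column they change by -10.
Row 4: from -2 at column 1, stepping by -7 to column 2 gives -9.
Row 3: from 8 at column 1, stepping by -7 to column 2 gives 1.

d = -9, q = 1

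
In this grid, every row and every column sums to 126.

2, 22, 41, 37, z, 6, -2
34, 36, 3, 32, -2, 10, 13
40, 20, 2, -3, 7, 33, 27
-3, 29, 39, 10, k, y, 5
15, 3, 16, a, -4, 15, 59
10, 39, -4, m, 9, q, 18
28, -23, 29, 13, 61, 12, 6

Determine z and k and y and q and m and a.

Row 1 has 2 + 22 + 41 + 37 + 6 − 2 = 106; the blank must be 126 − 106 = 20.
Column 5 has 20 − 2 + 7 − 4 + 9 + 61 = 91; the blank must be 126 − 91 = 35.
Row 5 has 15 + 3 + 16 − 4 + 15 + 59 = 104; the blank must be 126 − 104 = 22.
Column 4 has 37 + 32 − 3 + 10 + 22 + 13 = 111; the blank must be 126 − 111 = 15.
Row 6 has 10 + 39 − 4 + 15 + 9 + 18 = 87; the blank must be 126 − 87 = 39.
Row 4 has -3 + 29 + 39 + 10 + 35 + 5 = 115; the blank must be 126 − 115 = 11.

z = 20, k = 35, y = 11, q = 39, m = 15, a = 22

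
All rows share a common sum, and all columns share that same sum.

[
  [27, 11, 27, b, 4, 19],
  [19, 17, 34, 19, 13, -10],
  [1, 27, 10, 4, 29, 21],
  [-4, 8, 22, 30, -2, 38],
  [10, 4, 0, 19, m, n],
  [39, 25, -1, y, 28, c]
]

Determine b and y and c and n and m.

Rows 2 and 3 both sum to 92, so that's the common total.
The known cells in column 5 total 72, leaving 92 − 72 = 20 for the blank.
The known cells in row 1 total 88, leaving 92 − 88 = 4 for the blank.
The known cells in row 5 total 53, leaving 92 − 53 = 39 for the blank.
The known cells in column 6 total 107, leaving 92 − 107 = -15 for the blank.
The known cells in row 6 total 76, leaving 92 − 76 = 16 for the blank.

b = 4, y = 16, c = -15, n = 39, m = 20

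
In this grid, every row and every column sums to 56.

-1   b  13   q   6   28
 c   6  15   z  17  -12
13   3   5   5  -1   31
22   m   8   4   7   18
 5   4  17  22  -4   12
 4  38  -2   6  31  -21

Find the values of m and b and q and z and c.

Row 4: 22 + 8 + 4 + 7 + 18 = 59, so its missing entry is 56 − 59 = -3.
Column 2: 6 + 3 − 3 + 4 + 38 = 48, so its missing entry is 56 − 48 = 8.
Row 1: -1 + 8 + 13 + 6 + 28 = 54, so its missing entry is 56 − 54 = 2.
Column 1: -1 + 13 + 22 + 5 + 4 = 43, so its missing entry is 56 − 43 = 13.
Row 2: 13 + 6 + 15 + 17 − 12 = 39, so its missing entry is 56 − 39 = 17.

m = -3, b = 8, q = 2, z = 17, c = 13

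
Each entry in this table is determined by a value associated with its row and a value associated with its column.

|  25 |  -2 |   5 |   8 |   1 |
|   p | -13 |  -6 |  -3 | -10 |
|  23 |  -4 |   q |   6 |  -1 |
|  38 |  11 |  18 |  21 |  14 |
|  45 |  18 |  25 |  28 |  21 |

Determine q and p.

The difference between any two rows is the same in every column — this is an addition table with the headers hidden.
Row 3 minus row 1 is -4 − (-2) = -2, so its entry in column 3 is 5 + (-2) = 3.
Row 2 minus row 1 is -13 − (-2) = -11, so its entry in column 1 is 25 + (-11) = 14.

q = 3, p = 14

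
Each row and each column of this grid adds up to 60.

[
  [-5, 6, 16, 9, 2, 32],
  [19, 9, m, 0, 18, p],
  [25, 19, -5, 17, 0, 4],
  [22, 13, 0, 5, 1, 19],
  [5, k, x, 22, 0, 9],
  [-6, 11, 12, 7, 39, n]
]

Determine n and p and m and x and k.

Row 6 has -6 + 11 + 12 + 7 + 39 = 63; the blank must be 60 − 63 = -3.
Column 6 has 32 + 4 + 19 + 9 − 3 = 61; the blank must be 60 − 61 = -1.
Row 2 has 19 + 9 + 0 + 18 − 1 = 45; the blank must be 60 − 45 = 15.
Column 3 has 16 + 15 − 5 + 0 + 12 = 38; the blank must be 60 − 38 = 22.
Row 5 has 5 + 22 + 22 + 0 + 9 = 58; the blank must be 60 − 58 = 2.

n = -3, p = -1, m = 15, x = 22, k = 2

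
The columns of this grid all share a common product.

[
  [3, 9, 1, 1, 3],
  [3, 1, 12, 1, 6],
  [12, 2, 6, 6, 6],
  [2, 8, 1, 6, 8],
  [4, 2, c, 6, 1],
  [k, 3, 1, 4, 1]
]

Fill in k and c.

Columns 2 and 4 each multiply to 864, so every column has product 864.
Column 1: 3×3×12×2×4 = 864, so the missing entry is 864 ÷ 864 = 1.
Column 3: 1×12×6×1×1 = 72, so the missing entry is 864 ÷ 72 = 12.

k = 1, c = 12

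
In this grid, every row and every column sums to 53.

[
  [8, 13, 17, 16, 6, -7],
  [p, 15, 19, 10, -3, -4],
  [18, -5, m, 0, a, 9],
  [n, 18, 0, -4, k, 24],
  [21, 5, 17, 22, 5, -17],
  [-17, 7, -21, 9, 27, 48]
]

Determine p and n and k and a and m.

Column 3: 17 + 19 + 0 + 17 − 21 = 32, so its missing entry is 53 − 32 = 21.
Row 3: 18 − 5 + 21 + 0 + 9 = 43, so its missing entry is 53 − 43 = 10.
Column 5: 6 − 3 + 10 + 5 + 27 = 45, so its missing entry is 53 − 45 = 8.
Row 4: 18 + 0 − 4 + 8 + 24 = 46, so its missing entry is 53 − 46 = 7.
Row 2: 15 + 19 + 10 − 3 − 4 = 37, so its missing entry is 53 − 37 = 16.

p = 16, n = 7, k = 8, a = 10, m = 21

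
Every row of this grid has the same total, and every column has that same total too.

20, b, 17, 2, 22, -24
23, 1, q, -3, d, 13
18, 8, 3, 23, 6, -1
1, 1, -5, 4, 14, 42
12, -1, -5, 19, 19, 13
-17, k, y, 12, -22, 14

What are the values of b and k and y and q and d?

b = 20, k = 28, y = 42, q = 5, d = 18

Rows 3 and 4 both sum to 57, so that's the common total.
The known cells in row 1 total 37, leaving 57 − 37 = 20 for the blank.
The known cells in column 2 total 29, leaving 57 − 29 = 28 for the blank.
The known cells in column 5 total 39, leaving 57 − 39 = 18 for the blank.
The known cells in row 2 total 52, leaving 57 − 52 = 5 for the blank.
The known cells in row 6 total 15, leaving 57 − 15 = 42 for the blank.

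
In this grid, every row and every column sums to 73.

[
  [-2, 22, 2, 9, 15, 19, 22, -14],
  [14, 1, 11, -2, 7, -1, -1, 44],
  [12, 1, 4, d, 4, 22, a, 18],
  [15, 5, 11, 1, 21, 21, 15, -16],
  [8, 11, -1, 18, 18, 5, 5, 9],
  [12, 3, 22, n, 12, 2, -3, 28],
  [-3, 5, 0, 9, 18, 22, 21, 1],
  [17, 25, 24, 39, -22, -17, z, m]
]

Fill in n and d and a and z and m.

The known cells in column 8 total 70, leaving 73 − 70 = 3 for the blank.
The known cells in row 8 total 69, leaving 73 − 69 = 4 for the blank.
The known cells in column 7 total 63, leaving 73 − 63 = 10 for the blank.
The known cells in row 3 total 71, leaving 73 − 71 = 2 for the blank.
The known cells in row 6 total 76, leaving 73 − 76 = -3 for the blank.

n = -3, d = 2, a = 10, z = 4, m = 3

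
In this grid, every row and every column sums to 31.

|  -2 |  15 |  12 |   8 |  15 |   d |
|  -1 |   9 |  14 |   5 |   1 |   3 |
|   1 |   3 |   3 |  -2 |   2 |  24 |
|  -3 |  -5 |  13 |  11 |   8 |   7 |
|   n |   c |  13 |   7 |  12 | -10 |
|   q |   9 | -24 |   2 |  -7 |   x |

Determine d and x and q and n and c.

Row 1 has -2 + 15 + 12 + 8 + 15 = 48; the blank must be 31 − 48 = -17.
Column 6 has -17 + 3 + 24 + 7 − 10 = 7; the blank must be 31 − 7 = 24.
Row 6 has 9 − 24 + 2 − 7 + 24 = 4; the blank must be 31 − 4 = 27.
Column 1 has -2 − 1 + 1 − 3 + 27 = 22; the blank must be 31 − 22 = 9.
Row 5 has 9 + 13 + 7 + 12 − 10 = 31; the blank must be 31 − 31 = 0.

d = -17, x = 24, q = 27, n = 9, c = 0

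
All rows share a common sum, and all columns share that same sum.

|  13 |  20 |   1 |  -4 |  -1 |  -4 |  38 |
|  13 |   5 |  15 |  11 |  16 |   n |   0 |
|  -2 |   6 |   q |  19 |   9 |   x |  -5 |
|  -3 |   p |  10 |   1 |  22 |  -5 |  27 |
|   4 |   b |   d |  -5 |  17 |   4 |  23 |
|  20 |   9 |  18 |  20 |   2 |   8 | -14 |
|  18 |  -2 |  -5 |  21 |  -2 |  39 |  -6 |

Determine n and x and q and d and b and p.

Rows 1 and 6 both sum to 63, so that's the common total.
Row 2 has 13 + 5 + 15 + 11 + 16 + 0 = 60; the blank must be 63 − 60 = 3.
Row 4 has -3 + 10 + 1 + 22 − 5 + 27 = 52; the blank must be 63 − 52 = 11.
Column 6 has -4 + 3 − 5 + 4 + 8 + 39 = 45; the blank must be 63 − 45 = 18.
Row 3 has -2 + 6 + 19 + 9 + 18 − 5 = 45; the blank must be 63 − 45 = 18.
Column 3 has 1 + 15 + 18 + 10 + 18 − 5 = 57; the blank must be 63 − 57 = 6.
Row 5 has 4 + 6 − 5 + 17 + 4 + 23 = 49; the blank must be 63 − 49 = 14.

n = 3, x = 18, q = 18, d = 6, b = 14, p = 11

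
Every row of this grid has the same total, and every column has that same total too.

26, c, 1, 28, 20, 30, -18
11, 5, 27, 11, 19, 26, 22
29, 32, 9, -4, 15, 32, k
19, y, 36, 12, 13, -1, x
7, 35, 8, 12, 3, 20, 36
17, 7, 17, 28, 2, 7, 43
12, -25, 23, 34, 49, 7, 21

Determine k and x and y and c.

Rows 2 and 5 both sum to 121, so that's the common total.
The known cells in row 1 total 87, leaving 121 − 87 = 34 for the blank.
The known cells in column 2 total 88, leaving 121 − 88 = 33 for the blank.
The known cells in row 3 total 113, leaving 121 − 113 = 8 for the blank.
The known cells in row 4 total 112, leaving 121 − 112 = 9 for the blank.

k = 8, x = 9, y = 33, c = 34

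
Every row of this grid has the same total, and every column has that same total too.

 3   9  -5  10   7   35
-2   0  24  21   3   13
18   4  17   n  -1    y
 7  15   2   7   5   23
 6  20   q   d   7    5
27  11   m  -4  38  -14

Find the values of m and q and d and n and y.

Rows 1 and 2 both sum to 59, so that's the common total.
Column 6 has 35 + 13 + 23 + 5 − 14 = 62; the blank must be 59 − 62 = -3.
Row 3 has 18 + 4 + 17 − 1 − 3 = 35; the blank must be 59 − 35 = 24.
Column 4 has 10 + 21 + 24 + 7 − 4 = 58; the blank must be 59 − 58 = 1.
Row 5 has 6 + 20 + 1 + 7 + 5 = 39; the blank must be 59 − 39 = 20.
Row 6 has 27 + 11 − 4 + 38 − 14 = 58; the blank must be 59 − 58 = 1.

m = 1, q = 20, d = 1, n = 24, y = -3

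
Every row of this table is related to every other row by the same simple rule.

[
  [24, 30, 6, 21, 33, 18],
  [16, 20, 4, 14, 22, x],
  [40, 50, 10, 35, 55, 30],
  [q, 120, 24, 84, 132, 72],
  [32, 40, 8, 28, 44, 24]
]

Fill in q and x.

q = 96, x = 12

Each row is a constant multiple of every other row — this is a multiplication table with the headers hidden.
Row 4 is 120/30 = 4/1 times row 1, so its entry in column 1 is 24 × 4/1 = 96.
Row 2 is 20/30 = 2/3 times row 1, so its entry in column 6 is 18 × 2/3 = 12.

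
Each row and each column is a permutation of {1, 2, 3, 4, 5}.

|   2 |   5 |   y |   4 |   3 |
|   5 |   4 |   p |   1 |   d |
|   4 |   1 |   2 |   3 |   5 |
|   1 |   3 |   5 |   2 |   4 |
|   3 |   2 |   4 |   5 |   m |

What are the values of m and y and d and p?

At (row 5, col 5): row 5 already has {2, 3, 4, 5}, so the value is 1.
At (row 1, col 3): row 1 already has {2, 3, 4, 5}, so the value is 1.
At (row 2, col 3): column 3 already has {1, 2, 4, 5}, so the value is 3.
At (row 2, col 5): row 2 already has {1, 3, 4, 5}, so the value is 2.

m = 1, y = 1, d = 2, p = 3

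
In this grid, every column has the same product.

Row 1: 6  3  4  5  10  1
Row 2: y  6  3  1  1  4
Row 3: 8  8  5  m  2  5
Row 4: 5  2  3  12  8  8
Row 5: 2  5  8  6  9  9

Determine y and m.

y = 3, m = 4

Columns 2 and 6 each multiply to 1440, so every column has product 1440.
Column 1: 6×8×5×2 = 480, so the missing entry is 1440 ÷ 480 = 3.
Column 4: 5×1×12×6 = 360, so the missing entry is 1440 ÷ 360 = 4.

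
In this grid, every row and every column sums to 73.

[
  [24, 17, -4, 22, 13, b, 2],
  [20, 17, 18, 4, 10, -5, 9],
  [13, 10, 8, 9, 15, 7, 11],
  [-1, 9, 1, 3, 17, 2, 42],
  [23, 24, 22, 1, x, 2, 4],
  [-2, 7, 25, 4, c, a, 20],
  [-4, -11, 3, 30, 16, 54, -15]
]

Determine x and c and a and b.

x = -3, c = 5, a = 14, b = -1

The known cells in row 5 total 76, leaving 73 − 76 = -3 for the blank.
The known cells in column 5 total 68, leaving 73 − 68 = 5 for the blank.
The known cells in row 6 total 59, leaving 73 − 59 = 14 for the blank.
The known cells in row 1 total 74, leaving 73 − 74 = -1 for the blank.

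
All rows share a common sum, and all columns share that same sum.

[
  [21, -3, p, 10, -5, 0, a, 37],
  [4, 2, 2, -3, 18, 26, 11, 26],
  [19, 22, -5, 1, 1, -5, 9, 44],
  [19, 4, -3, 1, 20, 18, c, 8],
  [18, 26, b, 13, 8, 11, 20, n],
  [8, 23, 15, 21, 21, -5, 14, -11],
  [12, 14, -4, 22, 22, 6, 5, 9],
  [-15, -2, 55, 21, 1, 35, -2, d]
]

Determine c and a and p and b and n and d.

c = 19, a = 10, p = 16, b = 10, n = -20, d = -7

Rows 2 and 3 both sum to 86, so that's the common total.
The known cells in row 8 total 93, leaving 86 − 93 = -7 for the blank.
The known cells in row 4 total 67, leaving 86 − 67 = 19 for the blank.
The known cells in column 7 total 76, leaving 86 − 76 = 10 for the blank.
The known cells in row 1 total 70, leaving 86 − 70 = 16 for the blank.
The known cells in column 3 total 76, leaving 86 − 76 = 10 for the blank.
The known cells in row 5 total 106, leaving 86 − 106 = -20 for the blank.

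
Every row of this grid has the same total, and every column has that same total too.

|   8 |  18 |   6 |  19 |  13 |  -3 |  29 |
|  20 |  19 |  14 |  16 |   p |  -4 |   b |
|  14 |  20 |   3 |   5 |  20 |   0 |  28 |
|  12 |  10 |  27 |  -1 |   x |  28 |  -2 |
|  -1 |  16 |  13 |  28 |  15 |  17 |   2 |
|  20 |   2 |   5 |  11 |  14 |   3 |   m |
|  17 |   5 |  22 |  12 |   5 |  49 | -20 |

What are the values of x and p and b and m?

x = 16, p = 7, b = 18, m = 35

Rows 1 and 3 both sum to 90, so that's the common total.
Row 6: 20 + 2 + 5 + 11 + 14 + 3 = 55, so its missing entry is 90 − 55 = 35.
Column 7: 29 + 28 − 2 + 2 + 35 − 20 = 72, so its missing entry is 90 − 72 = 18.
Row 4: 12 + 10 + 27 − 1 + 28 − 2 = 74, so its missing entry is 90 − 74 = 16.
Row 2: 20 + 19 + 14 + 16 − 4 + 18 = 83, so its missing entry is 90 − 83 = 7.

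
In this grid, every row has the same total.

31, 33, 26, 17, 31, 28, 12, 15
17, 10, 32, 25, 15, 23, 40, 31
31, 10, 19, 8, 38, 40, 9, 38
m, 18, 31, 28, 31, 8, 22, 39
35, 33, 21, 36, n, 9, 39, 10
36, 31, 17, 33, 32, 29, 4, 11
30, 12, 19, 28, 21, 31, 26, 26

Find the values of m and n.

Row 1 sums to 193 and so does row 2; that's the common total.
In row 4 the known cells total 177, leaving 193 − 177 = 16.
In row 5 the known cells total 183, leaving 193 − 183 = 10.

m = 16, n = 10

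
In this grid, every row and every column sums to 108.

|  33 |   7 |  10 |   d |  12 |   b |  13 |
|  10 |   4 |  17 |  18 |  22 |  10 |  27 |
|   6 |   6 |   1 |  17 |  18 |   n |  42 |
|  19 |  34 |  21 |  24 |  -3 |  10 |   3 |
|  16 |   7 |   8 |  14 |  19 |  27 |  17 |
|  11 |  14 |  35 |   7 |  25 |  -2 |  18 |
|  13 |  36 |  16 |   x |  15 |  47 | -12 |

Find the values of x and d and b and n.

x = -7, d = 35, b = -2, n = 18

The known cells in row 7 total 115, leaving 108 − 115 = -7 for the blank.
The known cells in row 3 total 90, leaving 108 − 90 = 18 for the blank.
The known cells in column 6 total 110, leaving 108 − 110 = -2 for the blank.
The known cells in row 1 total 73, leaving 108 − 73 = 35 for the blank.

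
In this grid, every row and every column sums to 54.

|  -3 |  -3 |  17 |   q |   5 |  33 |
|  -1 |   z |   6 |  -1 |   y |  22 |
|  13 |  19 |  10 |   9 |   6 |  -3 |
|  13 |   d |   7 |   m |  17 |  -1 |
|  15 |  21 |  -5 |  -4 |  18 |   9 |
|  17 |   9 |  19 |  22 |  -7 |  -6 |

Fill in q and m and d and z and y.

Row 1: -3 − 3 + 17 + 5 + 33 = 49, so its missing entry is 54 − 49 = 5.
Column 5: 5 + 6 + 17 + 18 − 7 = 39, so its missing entry is 54 − 39 = 15.
Row 2: -1 + 6 − 1 + 15 + 22 = 41, so its missing entry is 54 − 41 = 13.
Column 2: -3 + 13 + 19 + 21 + 9 = 59, so its missing entry is 54 − 59 = -5.
Row 4: 13 − 5 + 7 + 17 − 1 = 31, so its missing entry is 54 − 31 = 23.

q = 5, m = 23, d = -5, z = 13, y = 15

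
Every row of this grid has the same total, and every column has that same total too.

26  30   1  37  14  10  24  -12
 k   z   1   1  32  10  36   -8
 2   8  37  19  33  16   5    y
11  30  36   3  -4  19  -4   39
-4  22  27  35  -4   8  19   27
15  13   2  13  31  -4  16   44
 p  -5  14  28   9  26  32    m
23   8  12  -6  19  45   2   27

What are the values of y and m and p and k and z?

Rows 1 and 4 both sum to 130, so that's the common total.
The known cells in row 3 total 120, leaving 130 − 120 = 10 for the blank.
The known cells in column 2 total 106, leaving 130 − 106 = 24 for the blank.
The known cells in column 8 total 127, leaving 130 − 127 = 3 for the blank.
The known cells in row 7 total 107, leaving 130 − 107 = 23 for the blank.
The known cells in row 2 total 96, leaving 130 − 96 = 34 for the blank.

y = 10, m = 3, p = 23, k = 34, z = 24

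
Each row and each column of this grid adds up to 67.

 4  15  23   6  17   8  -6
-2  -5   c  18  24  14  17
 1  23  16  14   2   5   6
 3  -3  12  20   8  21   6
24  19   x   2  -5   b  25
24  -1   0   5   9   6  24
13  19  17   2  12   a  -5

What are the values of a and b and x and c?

a = 9, b = 4, x = -2, c = 1

Row 2: -2 − 5 + 18 + 24 + 14 + 17 = 66, so its missing entry is 67 − 66 = 1.
Column 3: 23 + 1 + 16 + 12 + 0 + 17 = 69, so its missing entry is 67 − 69 = -2.
Row 5: 24 + 19 − 2 + 2 − 5 + 25 = 63, so its missing entry is 67 − 63 = 4.
Row 7: 13 + 19 + 17 + 2 + 12 − 5 = 58, so its missing entry is 67 − 58 = 9.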